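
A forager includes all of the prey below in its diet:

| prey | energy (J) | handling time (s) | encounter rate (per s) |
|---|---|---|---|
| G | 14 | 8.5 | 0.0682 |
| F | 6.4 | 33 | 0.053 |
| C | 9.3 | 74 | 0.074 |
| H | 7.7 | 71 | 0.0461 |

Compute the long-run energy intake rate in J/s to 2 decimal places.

R = (0.0682×14 + 0.053×6.4 + 0.074×9.3 + 0.0461×7.7) / (1 + 0.0682×8.5 + 0.053×33 + 0.074×74 + 0.0461×71) = 2.337/12.08 = 0.1935 J/s.

0.19 J/s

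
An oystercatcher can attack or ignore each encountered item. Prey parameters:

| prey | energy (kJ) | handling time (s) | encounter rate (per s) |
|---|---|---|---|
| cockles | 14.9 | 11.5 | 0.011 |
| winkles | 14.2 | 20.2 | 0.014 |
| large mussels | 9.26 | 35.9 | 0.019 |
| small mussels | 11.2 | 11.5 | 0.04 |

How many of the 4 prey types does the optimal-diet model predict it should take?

3

Rank by E/h (kJ/s): cockles 1.3, small mussels 0.974, winkles 0.703, large mussels 0.258. Include each in turn until the next type's E/h falls below the running intake rate.
Rate on top 1: 0.1455. small mussels: 0.974 > 0.1455 → include.
Rate on top 2: 0.3857. winkles: 0.703 > 0.3857 → include.
Rate on top 3: 0.4337. large mussels: 0.258 < 0.4337 → exclude; stop.
Optimal diet: cockles, small mussels, winkles — 3 of 4 types.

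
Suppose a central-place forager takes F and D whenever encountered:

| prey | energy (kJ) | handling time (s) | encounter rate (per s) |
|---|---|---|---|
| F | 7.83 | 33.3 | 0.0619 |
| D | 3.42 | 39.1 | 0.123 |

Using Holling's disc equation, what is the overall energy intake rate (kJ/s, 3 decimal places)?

0.115 kJ/s

Energy encountered per unit search time: 0.0619×7.83 + 0.123×3.42 = 0.9053 kJ/s.
Handling time per unit search time: 0.0619×33.3 + 0.123×39.1 = 6.871.
Rate = 0.9053/(1 + 6.871) = 0.115 kJ/s.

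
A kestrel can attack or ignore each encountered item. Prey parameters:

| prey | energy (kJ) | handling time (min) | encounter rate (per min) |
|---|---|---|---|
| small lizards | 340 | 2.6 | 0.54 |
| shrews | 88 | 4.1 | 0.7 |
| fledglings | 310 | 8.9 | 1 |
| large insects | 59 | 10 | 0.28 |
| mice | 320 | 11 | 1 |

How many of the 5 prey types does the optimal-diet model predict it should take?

1

Rank by E/h (kJ/min): small lizards 131, fledglings 34.8, mice 29.1, shrews 21.5, large insects 5.9. Include each in turn until the next type's E/h falls below the running intake rate.
Rate on top 1: 76.37. fledglings: 34.8 < 76.37 → exclude; stop.
Optimal diet: small lizards — 1 of 5 types.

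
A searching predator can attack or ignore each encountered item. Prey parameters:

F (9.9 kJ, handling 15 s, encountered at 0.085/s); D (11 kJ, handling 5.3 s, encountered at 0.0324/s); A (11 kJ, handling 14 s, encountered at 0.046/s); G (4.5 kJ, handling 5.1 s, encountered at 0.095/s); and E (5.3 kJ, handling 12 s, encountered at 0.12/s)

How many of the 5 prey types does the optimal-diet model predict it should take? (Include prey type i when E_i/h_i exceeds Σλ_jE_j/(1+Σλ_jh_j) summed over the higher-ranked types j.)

E/h in descending order: D 2.08, G 0.882, A 0.786, F 0.66, E 0.442 kJ/s. The optimal diet is the largest prefix of this list for which every included type satisfies E_i/h_i > R on the types above it.
Rate on top 1: 0.3042. G: 0.882 > 0.3042 → include.
Rate on top 2: 0.4733. A: 0.786 > 0.4733 → include.
Rate on top 3: 0.5608. F: 0.66 > 0.5608 → include.
Rate on top 4: 0.5962. E: 0.442 < 0.5962 → exclude; stop.
Optimal diet: D, G, A, F — 4 of 5 types.

4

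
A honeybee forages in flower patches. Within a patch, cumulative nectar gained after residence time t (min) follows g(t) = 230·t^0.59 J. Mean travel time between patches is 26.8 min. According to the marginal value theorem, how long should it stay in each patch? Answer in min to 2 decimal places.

Maximise g(t)/(T+t): set derivative to zero → g'(t)(T+t) = g(t).
g'(t) = 0.59·230·t^-0.41. Setting 0.59·230·t^-0.41 = 230·t^0.59/(26.8+t) gives 0.59(26.8+t) = t, so 0.41·t = 0.59×26.8.
t* = 0.59×26.8/0.41 = 38.57 min.

38.57 min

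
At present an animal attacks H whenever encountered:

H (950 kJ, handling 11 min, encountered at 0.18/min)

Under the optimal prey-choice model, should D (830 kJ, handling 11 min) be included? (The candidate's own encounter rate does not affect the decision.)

Yes

On H alone, R = ΣλE/(1+Σλh) = 171/2.98 = 57.38 kJ/min.
D: E/h = 830/11 = 75.45 kJ/min.
75.45 > 57.38, so adding D raises the average — include it.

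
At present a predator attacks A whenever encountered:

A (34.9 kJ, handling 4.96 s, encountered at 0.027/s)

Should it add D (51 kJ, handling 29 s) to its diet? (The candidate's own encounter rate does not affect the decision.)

On A alone, R = ΣλE/(1+Σλh) = 0.9423/1.134 = 0.831 kJ/s.
D: E/h = 51/29 = 1.759 kJ/s.
1.759 > 0.831, so adding D raises the average — include it.

Yes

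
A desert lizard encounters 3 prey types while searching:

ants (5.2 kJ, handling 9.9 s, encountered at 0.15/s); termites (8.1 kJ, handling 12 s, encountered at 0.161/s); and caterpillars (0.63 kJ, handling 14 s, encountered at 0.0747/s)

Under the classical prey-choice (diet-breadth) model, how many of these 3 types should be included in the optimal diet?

Rank by E/h (kJ/s): termites 0.675, ants 0.525, caterpillars 0.045. Include each in turn until the next type's E/h falls below the running intake rate.
Rate on top 1: 0.4448. ants: 0.525 > 0.4448 → include.
Rate on top 2: 0.4718. caterpillars: 0.045 < 0.4718 → exclude; stop.
Optimal diet: termites, ants — 2 of 3 types.

2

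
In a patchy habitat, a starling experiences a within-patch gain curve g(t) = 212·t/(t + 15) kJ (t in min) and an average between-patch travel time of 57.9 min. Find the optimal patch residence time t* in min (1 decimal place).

29.5 min

Optimal t* satisfies g'(t*) = g(t*)/(T + t*).
g'(t) = 212·15/(t + 15)². Setting 212·15/(t+15)² = 212t/[(t+15)(57.9+t)] gives 15(57.9+t) = t(t+15), so t² = 15×57.9 = 868.5.
t* = √868.5 = 29.47 min.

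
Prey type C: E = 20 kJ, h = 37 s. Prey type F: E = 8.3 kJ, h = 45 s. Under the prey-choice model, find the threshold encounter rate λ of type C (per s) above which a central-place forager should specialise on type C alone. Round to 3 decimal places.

0.014 per s

Drop type F once their profitability E₂/h₂ falls below the rate achievable on type C alone: E₂/h₂ = λE₁/(1 + λh₁).
Solve for λ: λE₁h₂ = E₂(1 + λh₁) → λ(E₁h₂ − E₂h₁) = E₂ → λ = E₂/(E₁h₂ − E₂h₁).
λ = 8.3/(20×45 − 8.3×37) = 8.3/592.9 = 0.014 per s.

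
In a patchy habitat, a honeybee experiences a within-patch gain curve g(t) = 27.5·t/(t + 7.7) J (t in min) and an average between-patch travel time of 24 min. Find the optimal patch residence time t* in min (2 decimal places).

13.59 min

Maximise g(t)/(T+t): set derivative to zero → g'(t)(T+t) = g(t).
g'(t) = 27.5·7.7/(t + 7.7)². Setting 27.5·7.7/(t+7.7)² = 27.5t/[(t+7.7)(24+t)] gives 7.7(24+t) = t(t+7.7), so t² = 7.7×24 = 184.8.
t* = √184.8 = 13.59 min.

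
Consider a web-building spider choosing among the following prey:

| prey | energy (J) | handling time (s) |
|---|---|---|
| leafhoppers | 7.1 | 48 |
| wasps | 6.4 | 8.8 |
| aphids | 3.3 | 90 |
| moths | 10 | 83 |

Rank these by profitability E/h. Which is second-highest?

leafhoppers

In descending order of E/h:
wasps: 6.4/8.8 = 0.727 J/s
leafhoppers: 7.1/48 = 0.148 J/s
moths: 10/83 = 0.12 J/s
aphids: 3.3/90 = 0.0367 J/s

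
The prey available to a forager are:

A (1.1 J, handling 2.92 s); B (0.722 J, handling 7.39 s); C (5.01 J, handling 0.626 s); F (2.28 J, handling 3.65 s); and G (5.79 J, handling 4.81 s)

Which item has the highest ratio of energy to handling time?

Profitability E/h (J/s): A = 1.1/2.92 = 0.377, B = 0.722/7.39 = 0.0977, C = 5.01/0.626 = 8, F = 2.28/3.65 = 0.625, G = 5.79/4.81 = 1.2.
Ranked: C > G > F > A > B.

C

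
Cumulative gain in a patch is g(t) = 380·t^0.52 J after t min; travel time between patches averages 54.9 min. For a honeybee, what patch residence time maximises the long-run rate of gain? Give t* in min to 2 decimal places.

Maximise g(t)/(T+t): set derivative to zero → g'(t)(T+t) = g(t).
g'(t) = 0.52·380·t^-0.48. Setting 0.52·380·t^-0.48 = 380·t^0.52/(54.9+t) gives 0.52(54.9+t) = t, so 0.48·t = 0.52×54.9.
t* = 0.52×54.9/0.48 = 59.48 min.

59.48 min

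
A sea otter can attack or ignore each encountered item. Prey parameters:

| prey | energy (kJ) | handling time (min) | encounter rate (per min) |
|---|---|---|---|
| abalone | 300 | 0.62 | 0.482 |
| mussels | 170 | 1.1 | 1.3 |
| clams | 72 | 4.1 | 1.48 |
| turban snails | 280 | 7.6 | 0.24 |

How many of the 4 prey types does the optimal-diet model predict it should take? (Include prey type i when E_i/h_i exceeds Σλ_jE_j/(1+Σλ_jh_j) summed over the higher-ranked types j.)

2

E/h in descending order: abalone 484, mussels 155, turban snails 36.8, clams 17.6 kJ/min. The optimal diet is the largest prefix of this list for which every included type satisfies E_i/h_i > R on the types above it.
Rate on top 1: 111.3. mussels: 155 > 111.3 → include.
Rate on top 2: 134. turban snails: 36.8 < 134 → exclude; stop.
Optimal diet: abalone, mussels — 2 of 4 types.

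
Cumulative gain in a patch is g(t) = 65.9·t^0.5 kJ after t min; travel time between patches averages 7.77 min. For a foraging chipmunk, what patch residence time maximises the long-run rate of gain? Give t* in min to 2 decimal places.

7.77 min

Optimal t* satisfies g'(t*) = g(t*)/(T + t*).
g'(t) = 0.5·65.9·t^-0.5. Setting 0.5·65.9·t^-0.5 = 65.9·t^0.5/(7.77+t) gives 0.5(7.77+t) = t, so 0.50·t = 0.5×7.77.
t* = 0.5×7.77/0.50 = 7.77 min.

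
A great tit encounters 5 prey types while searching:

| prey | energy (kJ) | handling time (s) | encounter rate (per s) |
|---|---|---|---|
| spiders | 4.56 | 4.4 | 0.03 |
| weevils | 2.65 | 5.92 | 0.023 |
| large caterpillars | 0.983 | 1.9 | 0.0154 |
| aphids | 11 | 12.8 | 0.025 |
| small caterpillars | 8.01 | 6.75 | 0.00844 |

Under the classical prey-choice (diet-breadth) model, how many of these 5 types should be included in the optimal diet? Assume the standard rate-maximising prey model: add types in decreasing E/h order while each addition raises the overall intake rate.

E/h in descending order: small caterpillars 1.19, spiders 1.04, aphids 0.859, large caterpillars 0.517, weevils 0.448 kJ/s. The optimal diet is the largest prefix of this list for which every included type satisfies E_i/h_i > R on the types above it.
Rate on top 1: 0.06396. spiders: 1.04 > 0.06396 → include.
Rate on top 2: 0.1719. aphids: 0.859 > 0.1719 → include.
Rate on top 3: 0.3177. large caterpillars: 0.517 > 0.3177 → include.
Rate on top 4: 0.3215. weevils: 0.448 > 0.3215 → include.
Optimal diet: small caterpillars, spiders, aphids, large caterpillars, weevils — 5 of 5 types.

5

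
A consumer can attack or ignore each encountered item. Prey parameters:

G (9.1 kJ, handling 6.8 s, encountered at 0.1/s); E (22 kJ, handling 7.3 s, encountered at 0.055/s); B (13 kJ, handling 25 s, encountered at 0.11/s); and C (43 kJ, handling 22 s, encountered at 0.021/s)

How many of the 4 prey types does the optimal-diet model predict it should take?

3

E/h in descending order: E 3.01, C 1.95, G 1.34, B 0.52 kJ/s. The optimal diet is the largest prefix of this list for which every included type satisfies E_i/h_i > R on the types above it.
Rate on top 1: 0.8634. C: 1.95 > 0.8634 → include.
Rate on top 2: 1.134. G: 1.34 > 1.134 → include.
Rate on top 3: 1.189. B: 0.52 < 1.189 → exclude; stop.
Optimal diet: E, C, G — 3 of 4 types.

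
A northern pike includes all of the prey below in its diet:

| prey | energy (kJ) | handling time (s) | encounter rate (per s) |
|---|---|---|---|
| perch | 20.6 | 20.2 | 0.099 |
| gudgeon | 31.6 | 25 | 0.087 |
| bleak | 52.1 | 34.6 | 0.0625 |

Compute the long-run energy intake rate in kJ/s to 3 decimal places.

R = (0.099×20.6 + 0.087×31.6 + 0.0625×52.1) / (1 + 0.099×20.2 + 0.087×25 + 0.0625×34.6) = 8.045/7.337 = 1.096 kJ/s.

1.096 kJ/s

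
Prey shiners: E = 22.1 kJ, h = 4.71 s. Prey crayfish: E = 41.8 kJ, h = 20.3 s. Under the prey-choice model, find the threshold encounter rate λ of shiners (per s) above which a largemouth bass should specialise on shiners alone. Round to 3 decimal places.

0.166 per s

Drop crayfish once their profitability E₂/h₂ falls below the rate achievable on shiners alone: E₂/h₂ = λE₁/(1 + λh₁).
Solve for λ: λE₁h₂ = E₂(1 + λh₁) → λ(E₁h₂ − E₂h₁) = E₂ → λ = E₂/(E₁h₂ − E₂h₁).
λ = 41.8/(22.1×20.3 − 41.8×4.71) = 41.8/251.8 = 0.166 per s.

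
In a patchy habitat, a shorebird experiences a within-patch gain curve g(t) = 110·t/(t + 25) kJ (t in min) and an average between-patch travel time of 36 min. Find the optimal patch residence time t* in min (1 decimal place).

30.0 min

Optimal t* satisfies g'(t*) = g(t*)/(T + t*).
g'(t) = 110·25/(t + 25)². Setting 110·25/(t+25)² = 110t/[(t+25)(36+t)] gives 25(36+t) = t(t+25), so t² = 25×36 = 900.
t* = √900 = 30 min.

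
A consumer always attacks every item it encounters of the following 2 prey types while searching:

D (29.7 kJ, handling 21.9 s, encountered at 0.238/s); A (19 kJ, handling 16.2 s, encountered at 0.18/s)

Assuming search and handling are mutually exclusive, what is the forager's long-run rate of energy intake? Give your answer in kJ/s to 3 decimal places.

R = (0.238×29.7 + 0.18×19) / (1 + 0.238×21.9 + 0.18×16.2) = 10.49/9.128 = 1.149 kJ/s.

1.149 kJ/s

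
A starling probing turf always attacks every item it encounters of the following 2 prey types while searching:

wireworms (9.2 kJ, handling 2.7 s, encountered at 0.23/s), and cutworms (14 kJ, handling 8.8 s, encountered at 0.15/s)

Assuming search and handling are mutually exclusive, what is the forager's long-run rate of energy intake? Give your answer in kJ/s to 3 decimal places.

R = Σλ_iE_i / (1 + Σλ_ih_i)
Numerator: 0.23×9.2 + 0.15×14 = 4.216
Denominator: 1 + 0.23×2.7 + 0.15×8.8 = 2.941
R = 4.216/2.941 = 1.434 kJ/s

1.434 kJ/s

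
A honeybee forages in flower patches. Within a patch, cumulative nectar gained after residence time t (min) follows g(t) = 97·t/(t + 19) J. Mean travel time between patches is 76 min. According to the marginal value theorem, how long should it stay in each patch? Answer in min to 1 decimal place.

38.0 min

Maximise g(t)/(T+t): set derivative to zero → g'(t)(T+t) = g(t).
g'(t) = 97·19/(t + 19)². Setting 97·19/(t+19)² = 97t/[(t+19)(76+t)] gives 19(76+t) = t(t+19), so t² = 19×76 = 1444.
t* = √1444 = 38 min.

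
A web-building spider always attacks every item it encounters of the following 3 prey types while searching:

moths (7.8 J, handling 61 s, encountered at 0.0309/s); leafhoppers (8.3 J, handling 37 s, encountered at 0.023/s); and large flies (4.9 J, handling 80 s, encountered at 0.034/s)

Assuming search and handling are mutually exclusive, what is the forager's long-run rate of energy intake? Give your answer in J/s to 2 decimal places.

R = (0.0309×7.8 + 0.023×8.3 + 0.034×4.9) / (1 + 0.0309×61 + 0.023×37 + 0.034×80) = 0.5985/6.456 = 0.09271 J/s.

0.09 J/s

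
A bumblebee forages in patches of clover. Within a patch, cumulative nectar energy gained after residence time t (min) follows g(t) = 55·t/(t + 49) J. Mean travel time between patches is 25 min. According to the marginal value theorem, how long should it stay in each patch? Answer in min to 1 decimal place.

35.0 min

By the marginal value theorem, leave when the instantaneous gain rate g'(t) equals the habitat-wide average g(t)/(T + t).
g'(t) = 55·49/(t + 49)². Setting 55·49/(t+49)² = 55t/[(t+49)(25+t)] gives 49(25+t) = t(t+49), so t² = 49×25 = 1225.
t* = √1225 = 35 min.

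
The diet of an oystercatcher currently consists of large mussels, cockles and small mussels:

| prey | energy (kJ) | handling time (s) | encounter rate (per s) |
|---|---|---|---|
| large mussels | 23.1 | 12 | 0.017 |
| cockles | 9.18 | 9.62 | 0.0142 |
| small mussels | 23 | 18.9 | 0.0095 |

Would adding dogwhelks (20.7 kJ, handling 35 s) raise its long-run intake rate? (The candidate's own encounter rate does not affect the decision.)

On large mussels, cockles and small mussels alone, R = ΣλE/(1+Σλh) = 0.7416/1.52 = 0.4878 kJ/s.
Profitability of dogwhelks: 20.7/35 = 0.5914 kJ/s.
0.5914 > 0.4878, so adding dogwhelks raises the average — include it.

Yes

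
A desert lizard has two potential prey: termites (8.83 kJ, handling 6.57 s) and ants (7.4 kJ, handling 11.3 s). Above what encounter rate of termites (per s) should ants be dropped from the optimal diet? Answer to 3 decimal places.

0.145 per s

Drop ants once their profitability E₂/h₂ falls below the rate achievable on termites alone: E₂/h₂ = λE₁/(1 + λh₁).
Solve for λ: λE₁h₂ = E₂(1 + λh₁) → λ(E₁h₂ − E₂h₁) = E₂ → λ = E₂/(E₁h₂ − E₂h₁).
λ = 7.4/(8.83×11.3 − 7.4×6.57) = 7.4/51.16 = 0.1446 per s.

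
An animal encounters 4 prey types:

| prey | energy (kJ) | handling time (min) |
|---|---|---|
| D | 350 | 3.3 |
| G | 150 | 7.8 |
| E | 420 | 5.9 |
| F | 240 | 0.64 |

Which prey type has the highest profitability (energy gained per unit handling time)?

F

In descending order of E/h:
F: 240/0.64 = 375 kJ/min
D: 350/3.3 = 106 kJ/min
E: 420/5.9 = 71.2 kJ/min
G: 150/7.8 = 19.2 kJ/min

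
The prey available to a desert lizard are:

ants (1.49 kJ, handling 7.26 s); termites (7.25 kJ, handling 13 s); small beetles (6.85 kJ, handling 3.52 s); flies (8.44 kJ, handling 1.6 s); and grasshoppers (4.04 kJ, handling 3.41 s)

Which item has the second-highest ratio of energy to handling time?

small beetles

Profitability E/h (kJ/s): ants = 1.49/7.26 = 0.205, termites = 7.25/13 = 0.558, small beetles = 6.85/3.52 = 1.95, flies = 8.44/1.6 = 5.27, grasshoppers = 4.04/3.41 = 1.18.
Ranked: flies > small beetles > grasshoppers > termites > ants.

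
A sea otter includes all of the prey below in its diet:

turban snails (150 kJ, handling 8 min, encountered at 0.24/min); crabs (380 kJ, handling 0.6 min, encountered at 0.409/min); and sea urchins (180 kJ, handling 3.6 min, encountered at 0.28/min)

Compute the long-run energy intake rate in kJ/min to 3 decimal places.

57.943 kJ/min

R = (0.24×150 + 0.409×380 + 0.28×180) / (1 + 0.24×8 + 0.409×0.6 + 0.28×3.6) = 241.8/4.173 = 57.94 kJ/min.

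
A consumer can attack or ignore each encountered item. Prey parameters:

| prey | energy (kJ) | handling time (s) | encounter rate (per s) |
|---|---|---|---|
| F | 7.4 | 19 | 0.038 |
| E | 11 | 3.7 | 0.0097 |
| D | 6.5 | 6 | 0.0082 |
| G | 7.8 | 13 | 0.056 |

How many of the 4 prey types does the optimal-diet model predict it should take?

E/h in descending order: E 2.97, D 1.08, G 0.6, F 0.389 kJ/s. The optimal diet is the largest prefix of this list for which every included type satisfies E_i/h_i > R on the types above it.
Rate on top 1: 0.103. D: 1.08 > 0.103 → include.
Rate on top 2: 0.1475. G: 0.6 > 0.1475 → include.
Rate on top 3: 0.3292. F: 0.389 > 0.3292 → include.
Optimal diet: E, D, G, F — 4 of 4 types.

4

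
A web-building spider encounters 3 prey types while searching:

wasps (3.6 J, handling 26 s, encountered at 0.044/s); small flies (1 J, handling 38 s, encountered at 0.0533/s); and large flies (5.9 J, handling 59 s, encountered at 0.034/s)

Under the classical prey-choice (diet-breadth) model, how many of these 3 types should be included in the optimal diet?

2

E/h in descending order: wasps 0.138, large flies 0.1, small flies 0.0263 J/s. The optimal diet is the largest prefix of this list for which every included type satisfies E_i/h_i > R on the types above it.
Rate on top 1: 0.07388. large flies: 0.1 > 0.07388 → include.
Rate on top 2: 0.08651. small flies: 0.0263 < 0.08651 → exclude; stop.
Optimal diet: wasps, large flies — 2 of 3 types.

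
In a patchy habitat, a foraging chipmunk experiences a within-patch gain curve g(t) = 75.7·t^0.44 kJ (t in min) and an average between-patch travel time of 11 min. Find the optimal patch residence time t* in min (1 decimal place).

8.6 min

By the marginal value theorem, leave when the instantaneous gain rate g'(t) equals the habitat-wide average g(t)/(T + t).
g'(t) = 0.44·75.7·t^-0.56. Setting 0.44·75.7·t^-0.56 = 75.7·t^0.44/(11+t) gives 0.44(11+t) = t, so 0.56·t = 0.44×11.
t* = 0.44×11/0.56 = 8.643 min.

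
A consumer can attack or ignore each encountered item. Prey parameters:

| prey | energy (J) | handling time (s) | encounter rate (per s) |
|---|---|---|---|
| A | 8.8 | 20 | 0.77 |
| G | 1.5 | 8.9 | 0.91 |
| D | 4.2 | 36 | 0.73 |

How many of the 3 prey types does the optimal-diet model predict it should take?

1

E/h in descending order: A 0.44, G 0.169, D 0.117 J/s. The optimal diet is the largest prefix of this list for which every included type satisfies E_i/h_i > R on the types above it.
Rate on top 1: 0.4132. G: 0.169 < 0.4132 → exclude; stop.
Optimal diet: A — 1 of 3 types.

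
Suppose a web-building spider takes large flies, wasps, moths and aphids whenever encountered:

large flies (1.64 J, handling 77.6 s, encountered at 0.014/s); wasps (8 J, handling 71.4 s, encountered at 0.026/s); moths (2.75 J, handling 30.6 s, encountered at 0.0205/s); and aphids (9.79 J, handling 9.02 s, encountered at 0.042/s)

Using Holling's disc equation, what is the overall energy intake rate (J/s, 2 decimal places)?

0.14 J/s

R = (0.014×1.64 + 0.026×8 + 0.0205×2.75 + 0.042×9.79) / (1 + 0.014×77.6 + 0.026×71.4 + 0.0205×30.6 + 0.042×9.02) = 0.6985/4.949 = 0.1411 J/s.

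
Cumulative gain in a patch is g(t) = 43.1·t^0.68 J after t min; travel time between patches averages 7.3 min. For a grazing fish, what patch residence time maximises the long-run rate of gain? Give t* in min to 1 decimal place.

Optimal t* satisfies g'(t*) = g(t*)/(T + t*).
g'(t) = 0.68·43.1·t^-0.32. Setting 0.68·43.1·t^-0.32 = 43.1·t^0.68/(7.3+t) gives 0.68(7.3+t) = t, so 0.32·t = 0.68×7.3.
t* = 0.68×7.3/0.32 = 15.51 min.

15.5 min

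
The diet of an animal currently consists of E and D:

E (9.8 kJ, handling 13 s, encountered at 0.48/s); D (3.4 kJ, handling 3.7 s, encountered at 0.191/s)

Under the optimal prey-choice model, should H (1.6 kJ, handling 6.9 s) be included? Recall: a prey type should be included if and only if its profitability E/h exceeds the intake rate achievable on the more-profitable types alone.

On E and D alone, R = ΣλE/(1+Σλh) = 5.353/7.947 = 0.6737 kJ/s.
Profitability of H: 1.6/6.9 = 0.2319 kJ/s.
Since 0.2319 < R, time spent handling H is better spent searching.

No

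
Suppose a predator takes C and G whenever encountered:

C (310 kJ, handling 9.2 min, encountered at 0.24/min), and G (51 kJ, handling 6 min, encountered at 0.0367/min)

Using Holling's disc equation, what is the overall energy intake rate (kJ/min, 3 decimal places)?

R = Σλ_iE_i / (1 + Σλ_ih_i)
Numerator: 0.24×310 + 0.0367×51 = 76.27
Denominator: 1 + 0.24×9.2 + 0.0367×6 = 3.428
R = 76.27/3.428 = 22.25 kJ/min

22.248 kJ/min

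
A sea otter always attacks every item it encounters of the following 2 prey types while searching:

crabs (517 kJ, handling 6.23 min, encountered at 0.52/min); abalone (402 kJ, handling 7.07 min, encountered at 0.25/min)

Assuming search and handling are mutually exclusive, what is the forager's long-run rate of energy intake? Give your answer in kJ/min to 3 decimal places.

61.484 kJ/min

R = (0.52×517 + 0.25×402) / (1 + 0.52×6.23 + 0.25×7.07) = 369.3/6.007 = 61.48 kJ/min.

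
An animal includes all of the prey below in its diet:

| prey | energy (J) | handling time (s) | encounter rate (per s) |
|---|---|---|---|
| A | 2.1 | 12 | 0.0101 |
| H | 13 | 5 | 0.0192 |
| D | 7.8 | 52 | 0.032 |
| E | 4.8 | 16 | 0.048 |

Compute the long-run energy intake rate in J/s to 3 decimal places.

0.206 J/s

R = Σλ_iE_i / (1 + Σλ_ih_i)
Numerator: 0.0101×2.1 + 0.0192×13 + 0.032×7.8 + 0.048×4.8 = 0.7508
Denominator: 1 + 0.0101×12 + 0.0192×5 + 0.032×52 + 0.048×16 = 3.649
R = 0.7508/3.649 = 0.2057 J/s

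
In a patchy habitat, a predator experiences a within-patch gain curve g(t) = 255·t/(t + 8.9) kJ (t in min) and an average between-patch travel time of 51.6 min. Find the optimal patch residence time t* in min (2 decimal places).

Optimal t* satisfies g'(t*) = g(t*)/(T + t*).
g'(t) = 255·8.9/(t + 8.9)². Setting 255·8.9/(t+8.9)² = 255t/[(t+8.9)(51.6+t)] gives 8.9(51.6+t) = t(t+8.9), so t² = 8.9×51.6 = 459.2.
t* = √459.2 = 21.43 min.

21.43 min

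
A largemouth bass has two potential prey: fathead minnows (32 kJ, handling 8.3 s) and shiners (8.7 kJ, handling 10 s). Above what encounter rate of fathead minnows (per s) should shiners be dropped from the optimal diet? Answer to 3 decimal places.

The zero-one rule: include shiners iff E₂/h₂ > λE₁/(1+λh₁). Equality gives the switch point.
λE₁h₂ = E₂ + λE₂h₁ ⇒ λ = E₂/(E₁h₂ − E₂h₁) = 8.7/(320 − 72.21) = 0.03511 per s.

0.035 per s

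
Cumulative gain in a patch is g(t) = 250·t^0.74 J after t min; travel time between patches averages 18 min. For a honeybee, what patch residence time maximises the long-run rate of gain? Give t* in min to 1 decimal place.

Optimal t* satisfies g'(t*) = g(t*)/(T + t*).
g'(t) = 0.74·250·t^-0.26. Setting 0.74·250·t^-0.26 = 250·t^0.74/(18+t) gives 0.74(18+t) = t, so 0.26·t = 0.74×18.
t* = 0.74×18/0.26 = 51.23 min.

51.2 min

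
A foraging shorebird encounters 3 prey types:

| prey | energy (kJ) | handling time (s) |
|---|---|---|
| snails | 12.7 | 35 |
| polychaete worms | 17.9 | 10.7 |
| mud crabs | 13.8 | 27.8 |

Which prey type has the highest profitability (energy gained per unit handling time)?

polychaete worms

In descending order of E/h:
polychaete worms: 17.9/10.7 = 1.67 kJ/s
mud crabs: 13.8/27.8 = 0.496 kJ/s
snails: 12.7/35 = 0.363 kJ/s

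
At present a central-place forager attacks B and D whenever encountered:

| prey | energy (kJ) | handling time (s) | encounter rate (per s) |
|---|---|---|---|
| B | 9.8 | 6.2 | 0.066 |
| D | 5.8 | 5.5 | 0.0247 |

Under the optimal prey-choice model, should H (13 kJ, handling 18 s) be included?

Intake rate on the current diet: R = (0.066×9.8 + 0.0247×5.8) / (1 + 0.066×6.2 + 0.0247×5.5) = 0.7901/1.545 = 0.5113 kJ/s.
Profitability of H: 13/18 = 0.7222 kJ/s.
0.7222 > 0.5113, so adding H raises the average — include it.

Yes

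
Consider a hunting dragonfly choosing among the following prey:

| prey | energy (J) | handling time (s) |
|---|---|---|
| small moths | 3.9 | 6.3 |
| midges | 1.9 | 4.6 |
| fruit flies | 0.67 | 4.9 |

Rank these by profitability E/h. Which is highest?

In descending order of E/h:
small moths: 3.9/6.3 = 0.619 J/s
midges: 1.9/4.6 = 0.413 J/s
fruit flies: 0.67/4.9 = 0.137 J/s

small moths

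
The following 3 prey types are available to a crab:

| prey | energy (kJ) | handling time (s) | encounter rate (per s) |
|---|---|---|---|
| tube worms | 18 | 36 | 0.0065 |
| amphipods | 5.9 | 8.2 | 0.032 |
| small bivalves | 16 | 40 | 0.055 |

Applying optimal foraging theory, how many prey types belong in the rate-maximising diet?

Rank by E/h (kJ/s): amphipods 0.72, tube worms 0.5, small bivalves 0.4. Include each in turn until the next type's E/h falls below the running intake rate.
Rate on top 1: 0.1496. tube worms: 0.5 > 0.1496 → include.
Rate on top 2: 0.2044. small bivalves: 0.4 > 0.2044 → include.
Optimal diet: amphipods, tube worms, small bivalves — 3 of 3 types.

3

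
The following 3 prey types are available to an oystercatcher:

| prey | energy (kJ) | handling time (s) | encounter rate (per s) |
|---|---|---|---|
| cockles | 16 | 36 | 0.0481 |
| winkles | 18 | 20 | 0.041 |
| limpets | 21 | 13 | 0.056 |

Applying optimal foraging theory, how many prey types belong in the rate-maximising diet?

Profitabilities (E/h, kJ/s): limpets 1.62, winkles 0.9, cockles 0.444. Add prey in this order while the next type's profitability exceeds the intake rate on those already taken.
Rate on top 1: 0.6806. winkles: 0.9 > 0.6806 → include.
Rate on top 2: 0.7512. cockles: 0.444 < 0.7512 → exclude; stop.
Optimal diet: limpets, winkles — 2 of 3 types.

2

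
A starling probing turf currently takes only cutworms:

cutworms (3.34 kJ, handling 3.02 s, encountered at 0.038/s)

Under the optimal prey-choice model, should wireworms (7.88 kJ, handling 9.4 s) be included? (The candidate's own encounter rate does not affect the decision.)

Yes

Intake rate on the current diet: R = (0.038×3.34) / (1 + 0.038×3.02) = 0.1269/1.115 = 0.1139 kJ/s.
wireworms: E/h = 7.88/9.4 = 0.8383 kJ/s.
Since 0.8383 > R, including wireworms increases the long-run rate.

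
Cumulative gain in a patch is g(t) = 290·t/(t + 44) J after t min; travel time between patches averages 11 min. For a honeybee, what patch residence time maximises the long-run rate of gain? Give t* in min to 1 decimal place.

22.0 min

By the marginal value theorem, leave when the instantaneous gain rate g'(t) equals the habitat-wide average g(t)/(T + t).
g'(t) = 290·44/(t + 44)². Setting 290·44/(t+44)² = 290t/[(t+44)(11+t)] gives 44(11+t) = t(t+44), so t² = 44×11 = 484.
t* = √484 = 22 min.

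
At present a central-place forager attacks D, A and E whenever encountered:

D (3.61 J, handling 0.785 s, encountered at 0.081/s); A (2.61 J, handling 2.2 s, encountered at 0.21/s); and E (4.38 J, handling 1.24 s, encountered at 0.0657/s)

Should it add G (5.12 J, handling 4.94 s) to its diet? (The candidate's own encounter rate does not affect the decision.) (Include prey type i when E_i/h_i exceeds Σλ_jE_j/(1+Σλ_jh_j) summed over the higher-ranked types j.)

Intake rate on the current diet: R = (0.081×3.61 + 0.21×2.61 + 0.0657×4.38) / (1 + 0.081×0.785 + 0.21×2.2 + 0.0657×1.24) = 1.128/1.607 = 0.7021 J/s.
Profitability of G: 5.12/4.94 = 1.036 J/s.
Since 1.036 > R, including G increases the long-run rate.

Yes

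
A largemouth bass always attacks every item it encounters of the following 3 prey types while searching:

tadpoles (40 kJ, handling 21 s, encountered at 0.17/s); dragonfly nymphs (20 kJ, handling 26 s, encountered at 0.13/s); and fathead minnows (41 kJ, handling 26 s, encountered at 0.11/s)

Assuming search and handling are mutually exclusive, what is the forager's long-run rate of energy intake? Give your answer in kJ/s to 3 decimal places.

1.287 kJ/s

Energy encountered per unit search time: 0.17×40 + 0.13×20 + 0.11×41 = 13.91 kJ/s.
Handling time per unit search time: 0.17×21 + 0.13×26 + 0.11×26 = 9.81.
Rate = 13.91/(1 + 9.81) = 1.287 kJ/s.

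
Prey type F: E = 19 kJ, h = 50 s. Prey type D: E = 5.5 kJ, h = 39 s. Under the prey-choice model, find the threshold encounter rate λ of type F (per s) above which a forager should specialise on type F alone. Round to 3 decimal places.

At the threshold, the rate on type F alone equals the profitability of type D: λ·19/(1 + λ·50) = 5.5/39 = 0.141.
Rearranging, λ(19 − 0.141×50) = 0.141, so λ = 0.141/11.95 = 0.0118 per s.

0.012 per s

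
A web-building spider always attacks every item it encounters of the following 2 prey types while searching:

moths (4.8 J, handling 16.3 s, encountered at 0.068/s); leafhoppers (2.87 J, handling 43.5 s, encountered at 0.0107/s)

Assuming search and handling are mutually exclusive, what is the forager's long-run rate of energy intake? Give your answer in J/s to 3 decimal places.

R = (0.068×4.8 + 0.0107×2.87) / (1 + 0.068×16.3 + 0.0107×43.5) = 0.3571/2.574 = 0.1387 J/s.

0.139 J/s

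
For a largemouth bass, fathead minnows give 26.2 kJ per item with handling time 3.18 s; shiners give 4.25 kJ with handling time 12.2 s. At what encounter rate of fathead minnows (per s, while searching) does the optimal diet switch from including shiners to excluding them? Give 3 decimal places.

0.014 per s

Drop shiners once their profitability E₂/h₂ falls below the rate achievable on fathead minnows alone: E₂/h₂ = λE₁/(1 + λh₁).
Solve for λ: λE₁h₂ = E₂(1 + λh₁) → λ(E₁h₂ − E₂h₁) = E₂ → λ = E₂/(E₁h₂ − E₂h₁).
λ = 4.25/(26.2×12.2 − 4.25×3.18) = 4.25/306.1 = 0.01388 per s.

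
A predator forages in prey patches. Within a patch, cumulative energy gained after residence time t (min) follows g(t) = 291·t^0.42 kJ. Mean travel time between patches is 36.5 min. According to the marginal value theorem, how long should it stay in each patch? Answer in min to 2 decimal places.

Optimal t* satisfies g'(t*) = g(t*)/(T + t*).
g'(t) = 0.42·291·t^-0.58. Setting 0.42·291·t^-0.58 = 291·t^0.42/(36.5+t) gives 0.42(36.5+t) = t, so 0.58·t = 0.42×36.5.
t* = 0.42×36.5/0.58 = 26.43 min.

26.43 min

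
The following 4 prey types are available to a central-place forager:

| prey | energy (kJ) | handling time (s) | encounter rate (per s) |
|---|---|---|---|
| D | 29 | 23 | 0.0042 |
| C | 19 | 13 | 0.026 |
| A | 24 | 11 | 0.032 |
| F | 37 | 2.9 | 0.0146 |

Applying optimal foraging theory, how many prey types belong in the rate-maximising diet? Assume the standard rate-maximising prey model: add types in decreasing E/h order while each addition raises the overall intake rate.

Profitabilities (E/h, kJ/s): F 12.8, A 2.18, C 1.46, D 1.26. Add prey in this order while the next type's profitability exceeds the intake rate on those already taken.
Rate on top 1: 0.5183. A: 2.18 > 0.5183 → include.
Rate on top 2: 0.9382. C: 1.46 > 0.9382 → include.
Rate on top 3: 1.04. D: 1.26 > 1.04 → include.
Optimal diet: F, A, C, D — 4 of 4 types.

4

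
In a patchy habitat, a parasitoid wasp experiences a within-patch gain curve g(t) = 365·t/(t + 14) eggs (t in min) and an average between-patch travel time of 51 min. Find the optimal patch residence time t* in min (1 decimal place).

By the marginal value theorem, leave when the instantaneous gain rate g'(t) equals the habitat-wide average g(t)/(T + t).
g'(t) = 365·14/(t + 14)². Setting 365·14/(t+14)² = 365t/[(t+14)(51+t)] gives 14(51+t) = t(t+14), so t² = 14×51 = 714.
t* = √714 = 26.72 min.

26.7 min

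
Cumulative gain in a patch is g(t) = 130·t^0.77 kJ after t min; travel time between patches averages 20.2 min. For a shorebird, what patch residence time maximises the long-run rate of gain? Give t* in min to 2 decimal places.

Optimal t* satisfies g'(t*) = g(t*)/(T + t*).
g'(t) = 0.77·130·t^-0.23. Setting 0.77·130·t^-0.23 = 130·t^0.77/(20.2+t) gives 0.77(20.2+t) = t, so 0.23·t = 0.77×20.2.
t* = 0.77×20.2/0.23 = 67.63 min.

67.63 min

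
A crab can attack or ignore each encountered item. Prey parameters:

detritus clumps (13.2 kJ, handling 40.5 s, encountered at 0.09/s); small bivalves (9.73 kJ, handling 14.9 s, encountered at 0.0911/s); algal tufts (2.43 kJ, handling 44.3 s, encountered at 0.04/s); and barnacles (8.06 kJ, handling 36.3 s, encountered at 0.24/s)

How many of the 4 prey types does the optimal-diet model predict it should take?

Rank by E/h (kJ/s): small bivalves 0.653, detritus clumps 0.326, barnacles 0.222, algal tufts 0.0549. Include each in turn until the next type's E/h falls below the running intake rate.
Rate on top 1: 0.376. detritus clumps: 0.326 < 0.376 → exclude; stop.
Optimal diet: small bivalves — 1 of 4 types.

1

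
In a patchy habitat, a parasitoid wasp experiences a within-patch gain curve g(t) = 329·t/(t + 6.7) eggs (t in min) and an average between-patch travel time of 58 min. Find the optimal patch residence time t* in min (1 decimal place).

By the marginal value theorem, leave when the instantaneous gain rate g'(t) equals the habitat-wide average g(t)/(T + t).
g'(t) = 329·6.7/(t + 6.7)². Setting 329·6.7/(t+6.7)² = 329t/[(t+6.7)(58+t)] gives 6.7(58+t) = t(t+6.7), so t² = 6.7×58 = 388.6.
t* = √388.6 = 19.71 min.

19.7 min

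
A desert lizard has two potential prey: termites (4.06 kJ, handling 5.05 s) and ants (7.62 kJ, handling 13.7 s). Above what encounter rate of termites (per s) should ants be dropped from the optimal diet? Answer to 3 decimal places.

0.445 per s

At the threshold, the rate on termites alone equals the profitability of ants: λ·4.06/(1 + λ·5.05) = 7.62/13.7 = 0.5562.
Rearranging, λ(4.06 − 0.5562×5.05) = 0.5562, so λ = 0.5562/1.251 = 0.4445 per s.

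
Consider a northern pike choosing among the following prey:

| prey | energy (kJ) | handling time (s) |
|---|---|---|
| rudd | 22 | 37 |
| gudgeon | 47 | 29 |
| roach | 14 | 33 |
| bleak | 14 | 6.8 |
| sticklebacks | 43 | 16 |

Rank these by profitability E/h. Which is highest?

sticklebacks

In descending order of E/h:
sticklebacks: 43/16 = 2.69 kJ/s
bleak: 14/6.8 = 2.06 kJ/s
gudgeon: 47/29 = 1.62 kJ/s
rudd: 22/37 = 0.595 kJ/s
roach: 14/33 = 0.424 kJ/s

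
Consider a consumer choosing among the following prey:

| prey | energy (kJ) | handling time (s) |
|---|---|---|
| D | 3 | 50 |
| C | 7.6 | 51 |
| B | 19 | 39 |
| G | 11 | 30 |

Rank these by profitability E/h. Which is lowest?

D

In descending order of E/h:
B: 19/39 = 0.487 kJ/s
G: 11/30 = 0.367 kJ/s
C: 7.6/51 = 0.149 kJ/s
D: 3/50 = 0.06 kJ/s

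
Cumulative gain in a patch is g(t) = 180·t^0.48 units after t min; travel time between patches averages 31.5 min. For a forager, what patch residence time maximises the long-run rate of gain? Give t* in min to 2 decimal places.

By the marginal value theorem, leave when the instantaneous gain rate g'(t) equals the habitat-wide average g(t)/(T + t).
g'(t) = 0.48·180·t^-0.52. Setting 0.48·180·t^-0.52 = 180·t^0.48/(31.5+t) gives 0.48(31.5+t) = t, so 0.52·t = 0.48×31.5.
t* = 0.48×31.5/0.52 = 29.08 min.

29.08 min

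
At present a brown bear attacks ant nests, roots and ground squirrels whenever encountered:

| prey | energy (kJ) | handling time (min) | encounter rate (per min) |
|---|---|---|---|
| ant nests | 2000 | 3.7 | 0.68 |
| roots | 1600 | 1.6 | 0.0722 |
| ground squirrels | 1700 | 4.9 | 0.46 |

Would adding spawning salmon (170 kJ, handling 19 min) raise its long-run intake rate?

Intake rate on the current diet: R = (0.68×2000 + 0.0722×1600 + 0.46×1700) / (1 + 0.68×3.7 + 0.0722×1.6 + 0.46×4.9) = 2258/5.886 = 383.6 kJ/min.
Profitability of spawning salmon: 170/19 = 8.947 kJ/min.
8.947 < 383.6, so adding spawning salmon would lower the average — exclude it.

No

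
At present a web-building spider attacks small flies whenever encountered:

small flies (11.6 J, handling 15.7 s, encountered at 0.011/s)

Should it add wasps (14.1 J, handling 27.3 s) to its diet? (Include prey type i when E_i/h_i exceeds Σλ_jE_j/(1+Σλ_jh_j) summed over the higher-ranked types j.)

Yes

Intake rate on the current diet: R = (0.011×11.6) / (1 + 0.011×15.7) = 0.1276/1.173 = 0.1088 J/s.
Profitability of wasps: 14.1/27.3 = 0.5165 J/s.
Since 0.5165 > R, including wasps increases the long-run rate.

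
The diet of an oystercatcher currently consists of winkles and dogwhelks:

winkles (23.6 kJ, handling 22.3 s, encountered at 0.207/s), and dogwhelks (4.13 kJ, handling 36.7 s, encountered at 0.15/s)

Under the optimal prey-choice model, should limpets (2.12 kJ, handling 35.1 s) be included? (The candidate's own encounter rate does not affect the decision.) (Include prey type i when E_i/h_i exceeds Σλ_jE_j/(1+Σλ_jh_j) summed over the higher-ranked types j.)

Current rate: (0.207×23.6 + 0.15×4.13)/(1 + 0.207×22.3 + 0.15×36.7) = 0.495 kJ/s.
Profitability of limpets: 2.12/35.1 = 0.0604 kJ/s.
Since 0.0604 < R, time spent handling limpets is better spent searching.

No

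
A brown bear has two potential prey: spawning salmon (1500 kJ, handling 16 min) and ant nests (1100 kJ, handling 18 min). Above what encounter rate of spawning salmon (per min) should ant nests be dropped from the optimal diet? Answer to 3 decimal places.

Drop ant nests once their profitability E₂/h₂ falls below the rate achievable on spawning salmon alone: E₂/h₂ = λE₁/(1 + λh₁).
Solve for λ: λE₁h₂ = E₂(1 + λh₁) → λ(E₁h₂ − E₂h₁) = E₂ → λ = E₂/(E₁h₂ − E₂h₁).
λ = 1100/(1500×18 − 1100×16) = 1100/9400 = 0.117 per min.

0.117 per min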